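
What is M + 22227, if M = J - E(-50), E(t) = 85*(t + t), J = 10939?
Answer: 41666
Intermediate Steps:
E(t) = 170*t (E(t) = 85*(2*t) = 170*t)
M = 19439 (M = 10939 - 170*(-50) = 10939 - 1*(-8500) = 10939 + 8500 = 19439)
M + 22227 = 19439 + 22227 = 41666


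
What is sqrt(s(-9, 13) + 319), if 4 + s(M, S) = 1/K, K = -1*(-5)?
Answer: 2*sqrt(1970)/5 ≈ 17.754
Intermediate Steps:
K = 5
s(M, S) = -19/5 (s(M, S) = -4 + 1/5 = -19/5)
sqrt(s(-9, 13) + 319) = sqrt(-19/5 + 319) = sqrt(1576/5) = 2*sqrt(1970)/5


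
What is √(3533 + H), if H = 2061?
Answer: √5594 ≈ 74.793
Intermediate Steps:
√(3533 + H) = √(3533 + 2061) = √5594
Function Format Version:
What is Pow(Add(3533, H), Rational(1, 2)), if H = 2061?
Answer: Pow(5594, Rational(1, 2)) ≈ 74.793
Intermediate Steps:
Pow(Add(3533, H), Rational(1, 2)) = Pow(Add(3533, 2061), Rational(1, 2)) = Pow(5594, Rational(1, 2))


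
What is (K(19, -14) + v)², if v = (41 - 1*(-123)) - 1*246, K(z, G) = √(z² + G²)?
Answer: (82 - √557)² ≈ 3410.5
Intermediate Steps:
K(z, G) = √(G² + z²)
v = -82 (v = (41 + 123) - 246 = 164 - 246 = -82)
(K(19, -14) + v)² = (√((-14)² + 19²) - 82)² = (√(196 + 361) - 82)² = (√557 - 82)² = (-82 + √557)²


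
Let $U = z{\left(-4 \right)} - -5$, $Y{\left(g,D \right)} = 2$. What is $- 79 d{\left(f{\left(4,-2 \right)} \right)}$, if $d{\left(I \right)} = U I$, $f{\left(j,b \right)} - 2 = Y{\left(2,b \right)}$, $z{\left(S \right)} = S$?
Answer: $-316$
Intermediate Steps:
$f{\left(j,b \right)} = 4$ ($f{\left(j,b \right)} = 2 + 2 = 4$)
$U = 1$ ($U = -4 - -5 = -4 + 5 = 1$)
$d{\left(I \right)} = I$ ($d{\left(I \right)} = 1 I = I$)
$- 79 d{\left(f{\left(4,-2 \right)} \right)} = \left(-79\right) 4 = -316$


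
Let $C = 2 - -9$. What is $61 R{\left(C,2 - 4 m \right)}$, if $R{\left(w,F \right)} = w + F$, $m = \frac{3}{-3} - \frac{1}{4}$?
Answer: $1098$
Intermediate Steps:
$C = 11$ ($C = 2 + 9 = 11$)
$m = - \frac{5}{4}$ ($m = 3 \left(- \frac{1}{3}\right) - \frac{1}{4} = -1 - \frac{1}{4} = - \frac{5}{4} \approx -1.25$)
$R{\left(w,F \right)} = F + w$
$61 R{\left(C,2 - 4 m \right)} = 61 \left(\left(2 - -5\right) + 11\right) = 61 \left(\left(2 + 5\right) + 11\right) = 61 \left(7 + 11\right) = 61 \cdot 18 = 1098$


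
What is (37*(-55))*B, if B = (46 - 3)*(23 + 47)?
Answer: -6125350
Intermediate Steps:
B = 3010 (B = 43*70 = 3010)
(37*(-55))*B = (37*(-55))*3010 = -2035*3010 = -6125350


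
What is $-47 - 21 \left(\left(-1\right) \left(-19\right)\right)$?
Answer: $-446$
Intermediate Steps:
$-47 - 21 \left(\left(-1\right) \left(-19\right)\right) = -47 - 399 = -446$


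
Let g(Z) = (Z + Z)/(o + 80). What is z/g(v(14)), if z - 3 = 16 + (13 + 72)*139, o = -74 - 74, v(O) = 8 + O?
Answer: -201178/11 ≈ -18289.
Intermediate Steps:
o = -148
z = 11834 (z = 3 + (16 + (13 + 72)*139) = 3 + (16 + 85*139) = 3 + (16 + 11815) = 3 + 11831 = 11834)
g(Z) = -Z/34 (g(Z) = (Z + Z)/(-148 + 80) = (2*Z)/(-68) = (2*Z)*(-1/68) = -Z/34)
z/g(v(14)) = 11834/((-(8 + 14)/34)) = 11834/((-1/34*22)) = 11834/(-11/17) = 11834*(-17/11) = -201178/11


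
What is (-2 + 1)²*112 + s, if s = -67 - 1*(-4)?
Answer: 49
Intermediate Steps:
s = -63 (s = -67 + 4 = -63)
(-2 + 1)²*112 + s = (-2 + 1)²*112 - 63 = (-1)²*112 - 63 = 1*112 - 63 = 112 - 63 = 49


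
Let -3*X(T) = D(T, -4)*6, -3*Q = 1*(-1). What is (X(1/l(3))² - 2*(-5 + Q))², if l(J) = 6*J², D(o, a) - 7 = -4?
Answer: 18496/9 ≈ 2055.1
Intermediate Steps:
Q = ⅓ (Q = -(-1)/3 = -⅓*(-1) = ⅓ ≈ 0.33333)
D(o, a) = 3 (D(o, a) = 7 - 4 = 3)
X(T) = -6
(X(1/l(3))² - 2*(-5 + Q))² = ((-6)² - 2*(-5 + ⅓))² = (36 - 2*(-14/3))² = (36 + 28/3)² = (136/3)² = 18496/9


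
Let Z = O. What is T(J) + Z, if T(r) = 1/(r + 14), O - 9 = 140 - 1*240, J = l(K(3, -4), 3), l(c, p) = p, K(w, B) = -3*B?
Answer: -1546/17 ≈ -90.941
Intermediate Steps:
J = 3
O = -91 (O = 9 + (140 - 1*240) = 9 + (140 - 240) = 9 - 100 = -91)
T(r) = 1/(14 + r)
Z = -91
T(J) + Z = 1/(14 + 3) - 91 = 1/17 - 91 = -1546/17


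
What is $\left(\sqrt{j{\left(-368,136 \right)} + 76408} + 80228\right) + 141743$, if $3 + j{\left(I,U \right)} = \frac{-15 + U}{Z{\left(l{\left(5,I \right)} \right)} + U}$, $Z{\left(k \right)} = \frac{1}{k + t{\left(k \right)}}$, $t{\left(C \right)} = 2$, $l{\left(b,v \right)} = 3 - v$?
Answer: $221971 + \frac{3 \sqrt{21847257644618}}{50729} \approx 2.2225 \cdot 10^{5}$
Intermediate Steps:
$Z{\left(k \right)} = \frac{1}{2 + k}$ ($Z{\left(k \right)} = \frac{1}{k + 2} = \frac{1}{2 + k}$)
$j{\left(I,U \right)} = -3 + \frac{-15 + U}{U + \frac{1}{5 - I}}$ ($j{\left(I,U \right)} = -3 + \frac{-15 + U}{\frac{1}{2 - \left(-3 + I\right)} + U} = -3 + \frac{-15 + U}{\frac{1}{5 - I} + U} = -3 + \frac{-15 + U}{U + \frac{1}{5 - I}}$)
$\left(\sqrt{j{\left(-368,136 \right)} + 76408} + 80228\right) + 141743 = \left(\sqrt{\frac{3 + \left(5 - -368\right) \left(15 + 2 \cdot 136\right)}{-1 + 136 \left(-5 - 368\right)} + 76408} + 80228\right) + 141743 = \left(\sqrt{\frac{3 + \left(5 + 368\right) \left(15 + 272\right)}{-1 + 136 \left(-373\right)} + 76408} + 80228\right) + 141743 = \left(\sqrt{\frac{3 + 373 \cdot 287}{-1 - 50728} + 76408} + 80228\right) + 141743 = \left(\sqrt{\frac{3 + 107051}{-50729} + 76408} + 80228\right) + 141743 = \left(\sqrt{\left(- \frac{1}{50729}\right) 107054 + 76408} + 80228\right) + 141743 = \left(\sqrt{- \frac{107054}{50729} + 76408} + 80228\right) + 141743 = \left(\sqrt{\frac{3875994378}{50729}} + 80228\right) + 141743 = \left(\frac{3 \sqrt{21847257644618}}{50729} + 80228\right) + 141743 = \left(80228 + \frac{3 \sqrt{21847257644618}}{50729}\right) + 141743 = 221971 + \frac{3 \sqrt{21847257644618}}{50729}$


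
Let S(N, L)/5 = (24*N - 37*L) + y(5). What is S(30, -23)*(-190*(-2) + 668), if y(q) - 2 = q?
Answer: 8268720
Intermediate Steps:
y(q) = 2 + q
S(N, L) = 35 - 185*L + 120*N (S(N, L) = 5*((24*N - 37*L) + (2 + 5)) = 5*((-37*L + 24*N) + 7) = 5*(7 - 37*L + 24*N) = 35 - 185*L + 120*N)
S(30, -23)*(-190*(-2) + 668) = (35 - 185*(-23) + 120*30)*(-190*(-2) + 668) = (35 + 4255 + 3600)*(380 + 668) = 7890*1048 = 8268720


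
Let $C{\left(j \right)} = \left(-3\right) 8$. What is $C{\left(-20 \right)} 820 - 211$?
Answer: $-19891$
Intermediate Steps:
$C{\left(j \right)} = -24$
$C{\left(-20 \right)} 820 - 211 = \left(-24\right) 820 - 211 = -19680 - 211 = -19891$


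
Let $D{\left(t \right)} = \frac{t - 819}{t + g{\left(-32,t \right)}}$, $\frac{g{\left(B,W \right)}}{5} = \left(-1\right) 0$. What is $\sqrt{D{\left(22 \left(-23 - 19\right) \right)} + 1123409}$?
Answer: $\frac{3 \sqrt{60414541}}{22} \approx 1059.9$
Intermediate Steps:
$g{\left(B,W \right)} = 0$ ($g{\left(B,W \right)} = 5 \left(\left(-1\right) 0\right) = 5 \cdot 0 = 0$)
$D{\left(t \right)} = \frac{-819 + t}{t}$ ($D{\left(t \right)} = \frac{t - 819}{t + 0} = \frac{-819 + t}{t}$)
$\sqrt{D{\left(22 \left(-23 - 19\right) \right)} + 1123409} = \sqrt{\frac{-819 + 22 \left(-23 - 19\right)}{22 \left(-23 - 19\right)} + 1123409} = \sqrt{\frac{-819 + 22 \left(-42\right)}{22 \left(-42\right)} + 1123409} = \sqrt{\frac{-819 - 924}{-924} + 1123409} = \sqrt{\left(- \frac{1}{924}\right) \left(-1743\right) + 1123409} = \sqrt{\frac{83}{44} + 1123409} = \sqrt{\frac{49430079}{44}} = \frac{3 \sqrt{60414541}}{22}$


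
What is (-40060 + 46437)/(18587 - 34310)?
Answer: -6377/15723 ≈ -0.40558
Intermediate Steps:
(-40060 + 46437)/(18587 - 34310) = 6377/(-15723) = 6377*(-1/15723) = -6377/15723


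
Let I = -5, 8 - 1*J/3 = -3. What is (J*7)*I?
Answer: -1155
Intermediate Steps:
J = 33 (J = 24 - 3*(-3) = 24 + 9 = 33)
(J*7)*I = (33*7)*(-5) = 231*(-5) = -1155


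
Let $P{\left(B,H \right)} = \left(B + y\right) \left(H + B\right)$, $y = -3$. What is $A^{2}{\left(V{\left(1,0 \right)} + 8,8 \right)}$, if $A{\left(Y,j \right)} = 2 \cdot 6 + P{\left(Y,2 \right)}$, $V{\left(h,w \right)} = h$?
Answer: $6084$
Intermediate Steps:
$P{\left(B,H \right)} = \left(-3 + B\right) \left(B + H\right)$ ($P{\left(B,H \right)} = \left(B - 3\right) \left(H + B\right) = \left(-3 + B\right) \left(B + H\right)$)
$A{\left(Y,j \right)} = 6 + Y^{2} - Y$ ($A{\left(Y,j \right)} = 2 \cdot 6 + \left(Y^{2} - 3 Y - 6 + Y 2\right) = 12 + \left(Y^{2} - 3 Y - 6 + 2 Y\right) = 12 - \left(6 + Y - Y^{2}\right) = 6 + Y^{2} - Y$)
$A^{2}{\left(V{\left(1,0 \right)} + 8,8 \right)} = \left(6 + \left(1 + 8\right)^{2} - \left(1 + 8\right)\right)^{2} = \left(6 + 9^{2} - 9\right)^{2} = \left(6 + 81 - 9\right)^{2} = 78^{2} = 6084$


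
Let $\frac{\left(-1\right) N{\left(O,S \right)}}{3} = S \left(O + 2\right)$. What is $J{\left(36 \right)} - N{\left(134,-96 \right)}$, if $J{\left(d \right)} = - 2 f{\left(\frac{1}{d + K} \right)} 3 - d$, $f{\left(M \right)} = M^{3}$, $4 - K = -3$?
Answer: $- \frac{3116992434}{79507} \approx -39204.0$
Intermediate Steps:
$N{\left(O,S \right)} = - 3 S \left(2 + O\right)$ ($N{\left(O,S \right)} = - 3 S \left(O + 2\right) = - 3 S \left(2 + O\right)$)
$K = 7$ ($K = 4 - -3 = 4 + 3 = 7$)
$J{\left(d \right)} = - d - \frac{6}{\left(7 + d\right)^{3}}$ ($J{\left(d \right)} = - 2 \left(\frac{1}{d + 7}\right)^{3} \cdot 3 - d = - 2 \left(\frac{1}{7 + d}\right)^{3} \cdot 3 - d = - \frac{2}{\left(7 + d\right)^{3}} \cdot 3 - d = - \frac{6}{\left(7 + d\right)^{3}} - d = - d - \frac{6}{\left(7 + d\right)^{3}}$)
$J{\left(36 \right)} - N{\left(134,-96 \right)} = \left(\left(-1\right) 36 - \frac{6}{\left(7 + 36\right)^{3}}\right) - \left(-3\right) \left(-96\right) \left(2 + 134\right) = \left(-36 - \frac{6}{79507}\right) - \left(-3\right) \left(-96\right) 136 = \left(-36 - \frac{6}{79507}\right) - 39168 = - \frac{2862258}{79507} - 39168 = - \frac{3116992434}{79507}$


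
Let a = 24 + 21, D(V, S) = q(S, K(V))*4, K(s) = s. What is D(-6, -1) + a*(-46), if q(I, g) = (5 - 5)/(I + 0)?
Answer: -2070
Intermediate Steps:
q(I, g) = 0 (q(I, g) = 0/I = 0)
D(V, S) = 0 (D(V, S) = 0*4 = 0)
a = 45
D(-6, -1) + a*(-46) = 0 + 45*(-46) = 0 - 2070 = -2070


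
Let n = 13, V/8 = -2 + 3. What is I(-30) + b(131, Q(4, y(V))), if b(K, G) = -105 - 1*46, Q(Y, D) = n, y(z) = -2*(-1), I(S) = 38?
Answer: -113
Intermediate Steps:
V = 8 (V = 8*(-2 + 3) = 8*1 = 8)
y(z) = 2
Q(Y, D) = 13
b(K, G) = -151 (b(K, G) = -105 - 46 = -151)
I(-30) + b(131, Q(4, y(V))) = 38 - 151 = -113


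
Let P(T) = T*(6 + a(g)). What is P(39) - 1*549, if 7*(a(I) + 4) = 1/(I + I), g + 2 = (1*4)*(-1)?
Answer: -13201/28 ≈ -471.46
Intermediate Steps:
g = -6 (g = -2 + (1*4)*(-1) = -2 + 4*(-1) = -2 - 4 = -6)
a(I) = -4 + 1/(14*I) (a(I) = -4 + 1/(7*(I + I)) = -4 + 1/(7*((2*I))) = -4 + (1/(2*I))/7 = -4 + 1/(14*I))
P(T) = 167*T/84 (P(T) = T*(6 + (-4 + (1/14)/(-6))) = T*(6 + (-4 + (1/14)*(-1/6))) = T*(6 + (-4 - 1/84)) = T*(6 - 337/84) = T*(167/84) = 167*T/84)
P(39) - 1*549 = (167/84)*39 - 1*549 = 2171/28 - 549 = -13201/28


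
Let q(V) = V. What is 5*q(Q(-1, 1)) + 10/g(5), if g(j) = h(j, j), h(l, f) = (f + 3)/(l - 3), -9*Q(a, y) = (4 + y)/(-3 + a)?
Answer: 115/36 ≈ 3.1944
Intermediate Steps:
Q(a, y) = -(4 + y)/(9*(-3 + a))
h(l, f) = (3 + f)/(-3 + l)
g(j) = (3 + j)/(-3 + j)
5*q(Q(-1, 1)) + 10/g(5) = 5*((-4 - 1*1)/(9*(-3 - 1))) + 10/((3 + 5)/(-3 + 5)) = 5*((⅑)*(-4 - 1)/(-4)) + 10/(8/2) = 5*((⅑)*(-¼)*(-5)) + 10/((½)*8) = 5*(5/36) + 10/4 = 25/36 + (¼)*10 = 25/36 + 5/2 = 115/36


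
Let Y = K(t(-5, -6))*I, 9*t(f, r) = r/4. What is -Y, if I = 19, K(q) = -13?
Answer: 247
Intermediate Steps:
t(f, r) = r/36 (t(f, r) = (r/4)/9 = r/36)
Y = -247 (Y = -13*19 = -247)
-Y = -1*(-247) = 247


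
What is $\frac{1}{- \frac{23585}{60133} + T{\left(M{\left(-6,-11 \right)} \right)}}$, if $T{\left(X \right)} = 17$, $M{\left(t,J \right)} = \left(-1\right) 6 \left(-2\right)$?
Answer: $\frac{60133}{998676} \approx 0.060213$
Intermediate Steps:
$M{\left(t,J \right)} = 12$ ($M{\left(t,J \right)} = \left(-6\right) \left(-2\right) = 12$)
$\frac{1}{- \frac{23585}{60133} + T{\left(M{\left(-6,-11 \right)} \right)}} = \frac{1}{- \frac{23585}{60133} + 17} = \frac{1}{\frac{998676}{60133}} = \frac{60133}{998676}$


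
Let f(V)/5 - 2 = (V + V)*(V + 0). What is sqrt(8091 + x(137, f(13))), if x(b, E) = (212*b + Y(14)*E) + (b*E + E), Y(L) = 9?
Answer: sqrt(287035) ≈ 535.76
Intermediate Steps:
f(V) = 10 + 10*V**2 (f(V) = 10 + 5*((V + V)*(V + 0)) = 10 + 5*((2*V)*V) = 10 + 5*(2*V**2) = 10 + 10*V**2)
x(b, E) = 10*E + 212*b + E*b (x(b, E) = (212*b + 9*E) + (b*E + E) = (9*E + 212*b) + (E*b + E) = (9*E + 212*b) + (E + E*b) = 10*E + 212*b + E*b)
sqrt(8091 + x(137, f(13))) = sqrt(8091 + (10*(10 + 10*13**2) + 212*137 + (10 + 10*13**2)*137)) = sqrt(8091 + (10*(10 + 10*169) + 29044 + (10 + 10*169)*137)) = sqrt(8091 + (10*(10 + 1690) + 29044 + (10 + 1690)*137)) = sqrt(8091 + (10*1700 + 29044 + 1700*137)) = sqrt(8091 + (17000 + 29044 + 232900)) = sqrt(8091 + 278944) = sqrt(287035)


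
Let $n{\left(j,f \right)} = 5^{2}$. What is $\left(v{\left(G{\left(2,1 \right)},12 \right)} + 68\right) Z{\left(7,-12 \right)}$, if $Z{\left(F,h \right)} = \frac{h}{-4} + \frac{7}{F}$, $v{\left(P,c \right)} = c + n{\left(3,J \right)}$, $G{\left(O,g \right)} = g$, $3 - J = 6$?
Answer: $420$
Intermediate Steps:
$J = -3$ ($J = 3 - 6 = -3$)
$n{\left(j,f \right)} = 25$
$v{\left(P,c \right)} = 25 + c$ ($v{\left(P,c \right)} = c + 25 = 25 + c$)
$Z{\left(F,h \right)} = \frac{7}{F} - \frac{h}{4}$ ($Z{\left(F,h \right)} = h \left(- \frac{1}{4}\right) + \frac{7}{F} = - \frac{h}{4} + \frac{7}{F} = \frac{7}{F} - \frac{h}{4}$)
$\left(v{\left(G{\left(2,1 \right)},12 \right)} + 68\right) Z{\left(7,-12 \right)} = \left(\left(25 + 12\right) + 68\right) \left(\frac{7}{7} - -3\right) = \left(37 + 68\right) \left(7 \cdot \frac{1}{7} + 3\right) = 105 \left(1 + 3\right) = 105 \cdot 4 = 420$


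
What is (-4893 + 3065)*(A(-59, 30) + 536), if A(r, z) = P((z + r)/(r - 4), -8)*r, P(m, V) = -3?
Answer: -1303364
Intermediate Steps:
A(r, z) = -3*r
(-4893 + 3065)*(A(-59, 30) + 536) = (-4893 + 3065)*(-3*(-59) + 536) = -1828*(177 + 536) = -1828*713 = -1303364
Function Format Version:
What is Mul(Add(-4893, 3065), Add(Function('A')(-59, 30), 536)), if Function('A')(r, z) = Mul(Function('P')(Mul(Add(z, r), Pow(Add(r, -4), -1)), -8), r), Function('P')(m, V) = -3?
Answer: -1303364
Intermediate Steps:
Function('A')(r, z) = Mul(-3, r)
Mul(Add(-4893, 3065), Add(Function('A')(-59, 30), 536)) = Mul(Add(-4893, 3065), Add(Mul(-3, -59), 536)) = Mul(-1828, Add(177, 536)) = Mul(-1828, 713) = -1303364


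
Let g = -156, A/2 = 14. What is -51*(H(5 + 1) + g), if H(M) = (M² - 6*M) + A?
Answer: 6528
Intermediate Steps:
A = 28 (A = 2*14 = 28)
H(M) = 28 + M² - 6*M (H(M) = (M² - 6*M) + 28 = 28 + M² - 6*M)
-51*(H(5 + 1) + g) = -51*((28 + (5 + 1)² - 6*(5 + 1)) - 156) = -51*((28 + 6² - 6*6) - 156) = -51*((28 + 36 - 36) - 156) = -51*(28 - 156) = -51*(-128) = 6528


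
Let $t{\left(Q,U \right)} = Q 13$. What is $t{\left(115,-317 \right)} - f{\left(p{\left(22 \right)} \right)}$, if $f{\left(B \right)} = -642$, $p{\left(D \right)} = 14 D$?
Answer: $2137$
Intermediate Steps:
$t{\left(Q,U \right)} = 13 Q$
$t{\left(115,-317 \right)} - f{\left(p{\left(22 \right)} \right)} = 13 \cdot 115 - -642 = 1495 + 642 = 2137$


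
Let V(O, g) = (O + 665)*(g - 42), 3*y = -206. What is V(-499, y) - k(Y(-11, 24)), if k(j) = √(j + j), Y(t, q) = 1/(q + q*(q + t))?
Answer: -55112/3 - √42/84 ≈ -18371.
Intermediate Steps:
y = -206/3 (y = (⅓)*(-206) = -206/3 ≈ -68.667)
V(O, g) = (-42 + g)*(665 + O) (V(O, g) = (665 + O)*(-42 + g) = (-42 + g)*(665 + O))
k(j) = √2*√j (k(j) = √(2*j) = √2*√j)
V(-499, y) - k(Y(-11, 24)) = (-27930 - 42*(-499) + 665*(-206/3) - 499*(-206/3)) - √2*√(1/(24*(1 + 24 - 11))) = (-27930 + 20958 - 136990/3 + 102794/3) - √2*√((1/24)/14) = -55112/3 - √2*√((1/24)*(1/14)) = -55112/3 - √2*√(1/336) = -55112/3 - √2*√21/84 = -55112/3 - √42/84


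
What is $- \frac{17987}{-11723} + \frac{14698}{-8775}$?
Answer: $- \frac{14468729}{102869325} \approx -0.14065$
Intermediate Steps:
$- \frac{17987}{-11723} + \frac{14698}{-8775} = \left(-17987\right) \left(- \frac{1}{11723}\right) + 14698 \left(- \frac{1}{8775}\right) = \frac{17987}{11723} - \frac{14698}{8775} = - \frac{14468729}{102869325}$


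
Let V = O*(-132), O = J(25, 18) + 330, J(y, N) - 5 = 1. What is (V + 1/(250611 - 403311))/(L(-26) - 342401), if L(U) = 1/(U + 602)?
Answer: 325082419248/2509662356875 ≈ 0.12953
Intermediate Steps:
J(y, N) = 6 (J(y, N) = 5 + 1 = 6)
L(U) = 1/(602 + U)
O = 336 (O = 6 + 330 = 336)
V = -44352 (V = 336*(-132) = -44352)
(V + 1/(250611 - 403311))/(L(-26) - 342401) = (-44352 + 1/(250611 - 403311))/(1/(602 - 26) - 342401) = (-44352 + 1/(-152700))/(1/576 - 342401) = (-44352 - 1/152700)/(1/576 - 342401) = -6772550401/(152700*(-197222975/576)) = -6772550401/152700*(-576/197222975) = 325082419248/2509662356875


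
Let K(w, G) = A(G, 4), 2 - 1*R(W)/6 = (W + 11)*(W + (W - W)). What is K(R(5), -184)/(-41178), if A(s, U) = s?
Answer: 92/20589 ≈ 0.0044684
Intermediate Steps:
R(W) = 12 - 6*W*(11 + W) (R(W) = 12 - 6*(W + 11)*(W + (W - W)) = 12 - 6*(11 + W)*(W + 0) = 12 - 6*(11 + W)*W = 12 - 6*W*(11 + W))
K(w, G) = G
K(R(5), -184)/(-41178) = -184/(-41178) = -184*(-1/41178) = 92/20589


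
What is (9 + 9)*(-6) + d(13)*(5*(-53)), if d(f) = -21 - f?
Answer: 8902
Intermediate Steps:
(9 + 9)*(-6) + d(13)*(5*(-53)) = (9 + 9)*(-6) + (-21 - 1*13)*(5*(-53)) = 18*(-6) + (-21 - 13)*(-265) = -108 - 34*(-265) = -108 + 9010 = 8902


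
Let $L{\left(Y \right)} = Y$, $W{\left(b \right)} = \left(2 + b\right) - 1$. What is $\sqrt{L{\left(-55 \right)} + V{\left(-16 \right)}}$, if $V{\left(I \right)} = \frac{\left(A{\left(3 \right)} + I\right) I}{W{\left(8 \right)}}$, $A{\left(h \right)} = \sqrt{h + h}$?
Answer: $\frac{\sqrt{-239 - 16 \sqrt{6}}}{3} \approx 5.5597 i$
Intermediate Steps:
$A{\left(h \right)} = \sqrt{2} \sqrt{h}$ ($A{\left(h \right)} = \sqrt{2 h} = \sqrt{2} \sqrt{h}$)
$W{\left(b \right)} = 1 + b$
$V{\left(I \right)} = \frac{I \left(I + \sqrt{6}\right)}{9}$ ($V{\left(I \right)} = \frac{\left(\sqrt{2} \sqrt{3} + I\right) I}{1 + 8} = \frac{\left(\sqrt{6} + I\right) I}{9} = \left(I + \sqrt{6}\right) I \frac{1}{9} = I \left(I + \sqrt{6}\right) \frac{1}{9} = \frac{I \left(I + \sqrt{6}\right)}{9}$)
$\sqrt{L{\left(-55 \right)} + V{\left(-16 \right)}} = \sqrt{-55 + \frac{1}{9} \left(-16\right) \left(-16 + \sqrt{6}\right)} = \sqrt{-55 + \left(\frac{256}{9} - \frac{16 \sqrt{6}}{9}\right)} = \sqrt{- \frac{239}{9} - \frac{16 \sqrt{6}}{9}}$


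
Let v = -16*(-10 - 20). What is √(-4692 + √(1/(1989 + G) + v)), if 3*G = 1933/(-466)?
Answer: √(-36227460125518932 + 8336067*√411793101421478)/2778689 ≈ 68.338*I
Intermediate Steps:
G = -1933/1398 (G = (1933/(-466))/3 = (1933*(-1/466))/3 = (⅓)*(-1933/466) = -1933/1398 ≈ -1.3827)
v = 480 (v = -16*(-30) = 480)
√(-4692 + √(1/(1989 + G) + v)) = √(-4692 + √(1/(1989 - 1933/1398) + 480)) = √(-4692 + √(1/(2778689/1398) + 480)) = √(-4692 + √(1398/2778689 + 480)) = √(-4692 + √(1333772118/2778689)) = √(-4692 + 3*√411793101421478/2778689)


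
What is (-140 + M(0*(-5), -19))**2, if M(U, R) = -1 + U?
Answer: 19881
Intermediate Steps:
(-140 + M(0*(-5), -19))**2 = (-140 + (-1 + 0*(-5)))**2 = (-140 + (-1 + 0))**2 = (-140 - 1)**2 = (-141)**2 = 19881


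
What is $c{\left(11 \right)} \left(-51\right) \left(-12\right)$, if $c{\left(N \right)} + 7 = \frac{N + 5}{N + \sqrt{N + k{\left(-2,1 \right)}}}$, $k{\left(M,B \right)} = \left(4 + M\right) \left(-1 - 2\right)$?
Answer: $- \frac{97308}{29} - \frac{2448 \sqrt{5}}{29} \approx -3544.2$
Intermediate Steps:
$k{\left(M,B \right)} = -12 - 3 M$ ($k{\left(M,B \right)} = \left(4 + M\right) \left(-3\right) = -12 - 3 M$)
$c{\left(N \right)} = -7 + \frac{5 + N}{N + \sqrt{-6 + N}}$ ($c{\left(N \right)} = -7 + \frac{N + 5}{N + \sqrt{N - 6}} = -7 + \frac{5 + N}{N + \sqrt{N + \left(-12 + 6\right)}} = -7 + \frac{5 + N}{N + \sqrt{N - 6}} = -7 + \frac{5 + N}{N + \sqrt{-6 + N}}$)
$c{\left(11 \right)} \left(-51\right) \left(-12\right) = \frac{5 - 7 \sqrt{-6 + 11} - 66}{11 + \sqrt{-6 + 11}} \left(-51\right) \left(-12\right) = \frac{5 - 7 \sqrt{5} - 66}{11 + \sqrt{5}} \left(-51\right) \left(-12\right) = \frac{-61 - 7 \sqrt{5}}{11 + \sqrt{5}} \left(-51\right) \left(-12\right) = - \frac{51 \left(-61 - 7 \sqrt{5}\right)}{11 + \sqrt{5}} \left(-12\right) = \frac{612 \left(-61 - 7 \sqrt{5}\right)}{11 + \sqrt{5}}$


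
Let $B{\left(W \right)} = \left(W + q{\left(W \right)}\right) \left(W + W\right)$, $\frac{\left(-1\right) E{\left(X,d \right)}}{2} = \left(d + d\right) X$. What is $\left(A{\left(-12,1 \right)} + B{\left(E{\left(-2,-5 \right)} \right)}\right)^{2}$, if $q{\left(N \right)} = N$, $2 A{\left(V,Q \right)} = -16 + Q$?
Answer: $\frac{163456225}{4} \approx 4.0864 \cdot 10^{7}$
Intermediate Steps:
$E{\left(X,d \right)} = - 4 X d$ ($E{\left(X,d \right)} = - 2 \left(d + d\right) X = - 2 \cdot 2 d X = - 2 \cdot 2 X d = - 4 X d$)
$A{\left(V,Q \right)} = -8 + \frac{Q}{2}$ ($A{\left(V,Q \right)} = \frac{-16 + Q}{2} = -8 + \frac{Q}{2}$)
$B{\left(W \right)} = 4 W^{2}$ ($B{\left(W \right)} = \left(W + W\right) \left(W + W\right) = 2 W 2 W = 4 W^{2}$)
$\left(A{\left(-12,1 \right)} + B{\left(E{\left(-2,-5 \right)} \right)}\right)^{2} = \left(\left(-8 + \frac{1}{2} \cdot 1\right) + 4 \left(\left(-4\right) \left(-2\right) \left(-5\right)\right)^{2}\right)^{2} = \left(\left(-8 + \frac{1}{2}\right) + 4 \left(-40\right)^{2}\right)^{2} = \left(- \frac{15}{2} + 4 \cdot 1600\right)^{2} = \left(- \frac{15}{2} + 6400\right)^{2} = \left(\frac{12785}{2}\right)^{2} = \frac{163456225}{4}$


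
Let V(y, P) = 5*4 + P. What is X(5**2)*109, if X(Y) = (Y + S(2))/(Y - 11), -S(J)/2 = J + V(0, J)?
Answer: -2507/14 ≈ -179.07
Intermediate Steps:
V(y, P) = 20 + P
S(J) = -40 - 4*J (S(J) = -2*(J + (20 + J)) = -2*(20 + 2*J) = -40 - 4*J)
X(Y) = (-48 + Y)/(-11 + Y) (X(Y) = (Y + (-40 - 4*2))/(Y - 11) = (Y + (-40 - 8))/(-11 + Y) = (Y - 48)/(-11 + Y) = (-48 + Y)/(-11 + Y))
X(5**2)*109 = ((-48 + 5**2)/(-11 + 5**2))*109 = ((-48 + 25)/(-11 + 25))*109 = (-23/14)*109 = ((1/14)*(-23))*109 = -23/14*109 = -2507/14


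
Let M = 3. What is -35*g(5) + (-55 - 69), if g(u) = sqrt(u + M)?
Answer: -124 - 70*sqrt(2) ≈ -222.99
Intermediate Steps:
g(u) = sqrt(3 + u) (g(u) = sqrt(u + 3) = sqrt(3 + u))
-35*g(5) + (-55 - 69) = -35*sqrt(3 + 5) + (-55 - 69) = -70*sqrt(2) - 124 = -124 - 70*sqrt(2)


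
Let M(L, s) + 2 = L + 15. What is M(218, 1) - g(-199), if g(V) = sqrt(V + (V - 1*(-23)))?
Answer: 231 - 5*I*sqrt(15) ≈ 231.0 - 19.365*I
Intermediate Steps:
M(L, s) = 13 + L (M(L, s) = -2 + (L + 15) = -2 + (15 + L) = 13 + L)
g(V) = sqrt(23 + 2*V) (g(V) = sqrt(V + (V + 23)) = sqrt(V + (23 + V)) = sqrt(23 + 2*V))
M(218, 1) - g(-199) = (13 + 218) - sqrt(23 + 2*(-199)) = 231 - sqrt(23 - 398) = 231 - sqrt(-375) = 231 - 5*I*sqrt(15)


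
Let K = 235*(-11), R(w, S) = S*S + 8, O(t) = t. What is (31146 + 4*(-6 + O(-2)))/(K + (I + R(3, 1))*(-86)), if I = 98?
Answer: -31114/11787 ≈ -2.6397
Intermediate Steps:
R(w, S) = 8 + S² (R(w, S) = S² + 8 = 8 + S²)
K = -2585
(31146 + 4*(-6 + O(-2)))/(K + (I + R(3, 1))*(-86)) = (31146 + 4*(-6 - 2))/(-2585 + (98 + (8 + 1²))*(-86)) = (31146 + 4*(-8))/(-2585 + (98 + (8 + 1))*(-86)) = (31146 - 32)/(-2585 + (98 + 9)*(-86)) = 31114/(-2585 + 107*(-86)) = 31114/(-2585 - 9202) = 31114/(-11787) = 31114*(-1/11787) = -31114/11787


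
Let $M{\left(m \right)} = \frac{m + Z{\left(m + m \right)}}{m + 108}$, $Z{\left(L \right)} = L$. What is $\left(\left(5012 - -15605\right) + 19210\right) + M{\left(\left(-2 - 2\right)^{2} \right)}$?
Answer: $\frac{1234649}{31} \approx 39827.0$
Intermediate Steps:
$M{\left(m \right)} = \frac{3 m}{108 + m}$ ($M{\left(m \right)} = \frac{m + \left(m + m\right)}{m + 108} = \frac{m + 2 m}{108 + m} = \frac{3 m}{108 + m}$)
$\left(\left(5012 - -15605\right) + 19210\right) + M{\left(\left(-2 - 2\right)^{2} \right)} = \left(\left(5012 - -15605\right) + 19210\right) + \frac{3 \left(-2 - 2\right)^{2}}{108 + \left(-2 - 2\right)^{2}} = \left(\left(5012 + 15605\right) + 19210\right) + \frac{3 \left(-4\right)^{2}}{108 + \left(-4\right)^{2}} = \left(20617 + 19210\right) + 3 \cdot 16 \frac{1}{108 + 16} = 39827 + 3 \cdot 16 \cdot \frac{1}{124} = 39827 + \frac{12}{31} = \frac{1234649}{31}$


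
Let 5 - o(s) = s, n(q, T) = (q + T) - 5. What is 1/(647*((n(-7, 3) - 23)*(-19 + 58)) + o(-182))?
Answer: -1/807269 ≈ -1.2387e-6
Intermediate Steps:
n(q, T) = -5 + T + q (n(q, T) = (T + q) - 5 = -5 + T + q)
o(s) = 5 - s
1/(647*((n(-7, 3) - 23)*(-19 + 58)) + o(-182)) = 1/(647*(((-5 + 3 - 7) - 23)*(-19 + 58)) + (5 - 1*(-182))) = 1/(647*((-9 - 23)*39) + (5 + 182)) = 1/(647*(-32*39) + 187) = 1/(647*(-1248) + 187) = 1/(-807456 + 187) = 1/(-807269) = -1/807269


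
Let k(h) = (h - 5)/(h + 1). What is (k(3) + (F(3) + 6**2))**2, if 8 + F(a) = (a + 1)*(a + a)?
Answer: 10609/4 ≈ 2652.3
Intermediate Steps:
F(a) = -8 + 2*a*(1 + a) (F(a) = -8 + (a + 1)*(a + a) = -8 + (1 + a)*(2*a) = -8 + 2*a*(1 + a))
k(h) = (-5 + h)/(1 + h)
(k(3) + (F(3) + 6**2))**2 = ((-5 + 3)/(1 + 3) + ((-8 + 2*3 + 2*3**2) + 6**2))**2 = (-2/4 + ((-8 + 6 + 2*9) + 36))**2 = ((1/4)*(-2) + ((-8 + 6 + 18) + 36))**2 = (-1/2 + (16 + 36))**2 = (-1/2 + 52)**2 = (103/2)**2 = 10609/4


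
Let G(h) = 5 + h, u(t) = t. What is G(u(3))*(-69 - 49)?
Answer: -944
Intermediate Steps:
G(u(3))*(-69 - 49) = (5 + 3)*(-69 - 49) = 8*(-118) = -944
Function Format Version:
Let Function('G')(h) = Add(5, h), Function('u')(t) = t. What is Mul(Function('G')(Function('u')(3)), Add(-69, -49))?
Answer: -944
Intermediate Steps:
Mul(Function('G')(Function('u')(3)), Add(-69, -49)) = Mul(Add(5, 3), Add(-69, -49)) = Mul(8, -118) = -944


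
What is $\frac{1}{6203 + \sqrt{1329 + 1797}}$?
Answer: $\frac{6203}{38474083} - \frac{\sqrt{3126}}{38474083} \approx 0.00015977$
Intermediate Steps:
$\frac{1}{6203 + \sqrt{1329 + 1797}} = \frac{1}{6203 + \sqrt{3126}}$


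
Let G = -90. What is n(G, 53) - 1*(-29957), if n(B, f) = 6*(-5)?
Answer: 29927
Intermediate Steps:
n(B, f) = -30
n(G, 53) - 1*(-29957) = -30 - 1*(-29957) = -30 + 29957 = 29927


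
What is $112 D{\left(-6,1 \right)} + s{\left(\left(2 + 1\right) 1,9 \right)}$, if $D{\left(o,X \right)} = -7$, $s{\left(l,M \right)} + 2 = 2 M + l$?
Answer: $-765$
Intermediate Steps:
$s{\left(l,M \right)} = -2 + l + 2 M$ ($s{\left(l,M \right)} = -2 + \left(2 M + l\right) = -2 + \left(l + 2 M\right) = -2 + l + 2 M$)
$112 D{\left(-6,1 \right)} + s{\left(\left(2 + 1\right) 1,9 \right)} = 112 \left(-7\right) + \left(-2 + \left(2 + 1\right) 1 + 2 \cdot 9\right) = -784 + \left(-2 + 3 \cdot 1 + 18\right) = -784 + \left(-2 + 3 + 18\right) = -784 + 19 = -765$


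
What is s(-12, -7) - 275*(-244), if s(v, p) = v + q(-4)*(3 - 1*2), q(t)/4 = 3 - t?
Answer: 67116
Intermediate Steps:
q(t) = 12 - 4*t (q(t) = 4*(3 - t) = 12 - 4*t)
s(v, p) = 28 + v (s(v, p) = v + (12 - 4*(-4))*(3 - 1*2) = v + (12 + 16)*(3 - 2) = v + 28*1 = v + 28 = 28 + v)
s(-12, -7) - 275*(-244) = (28 - 12) - 275*(-244) = 16 + 67100 = 67116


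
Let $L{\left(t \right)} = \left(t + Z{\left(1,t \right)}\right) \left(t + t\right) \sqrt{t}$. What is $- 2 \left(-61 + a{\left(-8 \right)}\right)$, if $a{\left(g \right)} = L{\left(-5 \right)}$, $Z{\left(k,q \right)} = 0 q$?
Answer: $122 - 100 i \sqrt{5} \approx 122.0 - 223.61 i$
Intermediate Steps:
$Z{\left(k,q \right)} = 0$
$L{\left(t \right)} = 2 t^{\frac{5}{2}}$ ($L{\left(t \right)} = \left(t + 0\right) \left(t + t\right) \sqrt{t} = t 2 t \sqrt{t} = 2 t^{2} \sqrt{t} = 2 t^{\frac{5}{2}}$)
$a{\left(g \right)} = 50 i \sqrt{5}$ ($a{\left(g \right)} = 2 \left(-5\right)^{\frac{5}{2}} = 2 \cdot 25 i \sqrt{5} = 50 i \sqrt{5}$)
$- 2 \left(-61 + a{\left(-8 \right)}\right) = - 2 \left(-61 + 50 i \sqrt{5}\right) = 122 - 100 i \sqrt{5}$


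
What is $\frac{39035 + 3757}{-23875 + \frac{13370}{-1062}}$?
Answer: $- \frac{11361276}{6342155} \approx -1.7914$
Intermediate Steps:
$\frac{39035 + 3757}{-23875 + \frac{13370}{-1062}} = \frac{42792}{-23875 + 13370 \left(- \frac{1}{1062}\right)} = \frac{42792}{-23875 - \frac{6685}{531}} = \frac{42792}{- \frac{12684310}{531}} = 42792 \left(- \frac{531}{12684310}\right) = - \frac{11361276}{6342155}$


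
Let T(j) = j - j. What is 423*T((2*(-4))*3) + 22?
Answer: 22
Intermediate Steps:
T(j) = 0
423*T((2*(-4))*3) + 22 = 423*0 + 22 = 0 + 22 = 22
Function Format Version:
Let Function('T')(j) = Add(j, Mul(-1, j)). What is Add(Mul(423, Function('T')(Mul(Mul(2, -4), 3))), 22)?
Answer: 22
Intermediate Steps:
Function('T')(j) = 0
Add(Mul(423, Function('T')(Mul(Mul(2, -4), 3))), 22) = Add(Mul(423, 0), 22) = Add(0, 22) = 22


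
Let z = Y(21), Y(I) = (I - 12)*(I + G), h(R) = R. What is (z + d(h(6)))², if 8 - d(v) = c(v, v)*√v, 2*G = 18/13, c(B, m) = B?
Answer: 7016668/169 - 31704*√6/13 ≈ 35545.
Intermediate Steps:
G = 9/13 (G = (18/13)/2 = (18*(1/13))/2 = (½)*(18/13) = 9/13 ≈ 0.69231)
d(v) = 8 - v^(3/2) (d(v) = 8 - v*√v = 8 - v^(3/2))
Y(I) = (-12 + I)*(9/13 + I) (Y(I) = (I - 12)*(I + 9/13) = (-12 + I)*(9/13 + I))
z = 2538/13 (z = -108/13 + 21² - 147/13*21 = -108/13 + 441 - 3087/13 = 2538/13 ≈ 195.23)
(z + d(h(6)))² = (2538/13 + (8 - 6^(3/2)))² = (2538/13 + (8 - 6*√6))² = (2642/13 - 6*√6)²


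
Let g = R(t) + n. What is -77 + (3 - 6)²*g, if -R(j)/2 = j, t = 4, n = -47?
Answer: -572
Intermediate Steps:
R(j) = -2*j
g = -55 (g = -2*4 - 47 = -8 - 47 = -55)
-77 + (3 - 6)²*g = -77 + (3 - 6)²*(-55) = -77 + (-3)²*(-55) = -77 + 9*(-55) = -77 - 495 = -572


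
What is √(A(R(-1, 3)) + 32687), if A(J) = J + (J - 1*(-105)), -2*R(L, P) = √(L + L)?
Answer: √(32792 - I*√2) ≈ 181.09 - 0.004*I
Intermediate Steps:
R(L, P) = -√2*√L/2 (R(L, P) = -√(L + L)/2 = -√2*√L/2)
A(J) = 105 + 2*J (A(J) = J + (J + 105) = J + (105 + J) = 105 + 2*J)
√(A(R(-1, 3)) + 32687) = √((105 + 2*(-√2*√(-1)/2)) + 32687) = √((105 + 2*(-√2*I/2)) + 32687) = √((105 + 2*(-I*√2/2)) + 32687) = √((105 - I*√2) + 32687) = √(32792 - I*√2)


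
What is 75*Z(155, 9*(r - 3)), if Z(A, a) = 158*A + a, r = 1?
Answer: 1835400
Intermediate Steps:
Z(A, a) = a + 158*A
75*Z(155, 9*(r - 3)) = 75*(9*(1 - 3) + 158*155) = 75*(9*(-2) + 24490) = 75*(-18 + 24490) = 75*24472 = 1835400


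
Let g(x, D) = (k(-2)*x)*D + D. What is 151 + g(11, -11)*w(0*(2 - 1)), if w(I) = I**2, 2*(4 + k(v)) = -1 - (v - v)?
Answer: 151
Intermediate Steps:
k(v) = -9/2 (k(v) = -4 + (-1 - (v - v))/2 = -4 + (-1 - 1*0)/2 = -4 + (-1 + 0)/2 = -4 + (1/2)*(-1) = -4 - 1/2 = -9/2)
g(x, D) = D - 9*D*x/2 (g(x, D) = (-9*x/2)*D + D = -9*D*x/2 + D = D - 9*D*x/2)
151 + g(11, -11)*w(0*(2 - 1)) = 151 + ((1/2)*(-11)*(2 - 9*11))*(0*(2 - 1))**2 = 151 + ((1/2)*(-11)*(2 - 99))*(0*1)**2 = 151 + ((1/2)*(-11)*(-97))*0**2 = 151 + (1067/2)*0 = 151 + 0 = 151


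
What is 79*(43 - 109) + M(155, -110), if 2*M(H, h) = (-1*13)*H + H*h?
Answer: -29493/2 ≈ -14747.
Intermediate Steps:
M(H, h) = -13*H/2 + H*h/2 (M(H, h) = ((-1*13)*H + H*h)/2 = (-13*H + H*h)/2 = -13*H/2 + H*h/2)
79*(43 - 109) + M(155, -110) = 79*(43 - 109) + (½)*155*(-13 - 110) = 79*(-66) + (½)*155*(-123) = -5214 - 19065/2 = -29493/2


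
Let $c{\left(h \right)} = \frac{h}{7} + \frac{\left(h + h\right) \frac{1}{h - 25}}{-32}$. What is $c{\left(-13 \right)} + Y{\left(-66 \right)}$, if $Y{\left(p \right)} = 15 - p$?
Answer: $\frac{336741}{4256} \approx 79.121$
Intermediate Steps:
$c{\left(h \right)} = \frac{h}{7} - \frac{h}{16 \left(-25 + h\right)}$ ($c{\left(h \right)} = h \frac{1}{7} + \frac{2 h}{-25 + h} \left(- \frac{1}{32}\right) = \frac{h}{7} + \frac{2 h}{-25 + h} \left(- \frac{1}{32}\right) = \frac{h}{7} - \frac{h}{16 \left(-25 + h\right)}$)
$c{\left(-13 \right)} + Y{\left(-66 \right)} = \frac{1}{112} \left(-13\right) \frac{1}{-25 - 13} \left(-407 + 16 \left(-13\right)\right) + \left(15 - -66\right) = \frac{1}{112} \left(-13\right) \frac{1}{-38} \left(-407 - 208\right) + \left(15 + 66\right) = \frac{1}{112} \left(-13\right) \left(- \frac{1}{38}\right) \left(-615\right) + 81 = - \frac{7995}{4256} + 81 = \frac{336741}{4256}$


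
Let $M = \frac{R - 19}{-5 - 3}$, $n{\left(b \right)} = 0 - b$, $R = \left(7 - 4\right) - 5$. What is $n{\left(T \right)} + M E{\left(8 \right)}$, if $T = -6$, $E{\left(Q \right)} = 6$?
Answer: $\frac{87}{4} \approx 21.75$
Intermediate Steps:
$R = -2$ ($R = 3 - 5 = -2$)
$n{\left(b \right)} = - b$
$M = \frac{21}{8}$ ($M = \frac{-2 - 19}{-5 - 3} = - \frac{21}{-8} = \left(-21\right) \left(- \frac{1}{8}\right) = \frac{21}{8} \approx 2.625$)
$n{\left(T \right)} + M E{\left(8 \right)} = \left(-1\right) \left(-6\right) + \frac{21}{8} \cdot 6 = 6 + \frac{63}{4} = \frac{87}{4}$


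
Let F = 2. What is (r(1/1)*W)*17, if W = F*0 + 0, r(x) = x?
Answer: 0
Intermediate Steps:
W = 0 (W = 2*0 + 0 = 0 + 0 = 0)
(r(1/1)*W)*17 = (0/1)*17 = (1*0)*17 = 0*17 = 0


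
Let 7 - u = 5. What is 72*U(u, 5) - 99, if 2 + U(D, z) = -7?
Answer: -747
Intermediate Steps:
u = 2 (u = 7 - 1*5 = 7 - 5 = 2)
U(D, z) = -9 (U(D, z) = -2 - 7 = -9)
72*U(u, 5) - 99 = 72*(-9) - 99 = -648 - 99 = -747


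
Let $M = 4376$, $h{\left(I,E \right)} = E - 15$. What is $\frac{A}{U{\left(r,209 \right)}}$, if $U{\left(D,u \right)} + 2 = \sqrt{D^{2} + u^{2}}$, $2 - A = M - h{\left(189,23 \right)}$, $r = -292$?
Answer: $- \frac{8732}{128941} - \frac{4366 \sqrt{128945}}{128941} \approx -12.227$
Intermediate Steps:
$h{\left(I,E \right)} = -15 + E$ ($h{\left(I,E \right)} = E - 15 = -15 + E$)
$A = -4366$ ($A = 2 - \left(4376 - \left(-15 + 23\right)\right) = 2 - \left(4376 - 8\right) = 2 - 4368 = -4366$)
$U{\left(D,u \right)} = -2 + \sqrt{D^{2} + u^{2}}$
$\frac{A}{U{\left(r,209 \right)}} = - \frac{4366}{-2 + \sqrt{\left(-292\right)^{2} + 209^{2}}} = - \frac{4366}{-2 + \sqrt{85264 + 43681}} = - \frac{4366}{-2 + \sqrt{128945}}$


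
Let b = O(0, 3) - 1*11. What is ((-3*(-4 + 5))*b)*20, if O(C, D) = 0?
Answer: 660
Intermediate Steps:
b = -11 (b = 0 - 1*11 = 0 - 11 = -11)
((-3*(-4 + 5))*b)*20 = (-3*(-4 + 5)*(-11))*20 = (-3*1*(-11))*20 = -3*(-11)*20 = 33*20 = 660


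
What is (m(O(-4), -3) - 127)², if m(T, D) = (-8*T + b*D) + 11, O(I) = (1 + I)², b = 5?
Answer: 41209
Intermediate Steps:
m(T, D) = 11 - 8*T + 5*D (m(T, D) = (-8*T + 5*D) + 11 = 11 - 8*T + 5*D)
(m(O(-4), -3) - 127)² = ((11 - 8*(1 - 4)² + 5*(-3)) - 127)² = ((11 - 8*(-3)² - 15) - 127)² = ((11 - 8*9 - 15) - 127)² = ((11 - 72 - 15) - 127)² = (-76 - 127)² = (-203)² = 41209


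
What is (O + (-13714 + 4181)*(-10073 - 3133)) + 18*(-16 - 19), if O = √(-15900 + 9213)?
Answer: 125892168 + 3*I*√743 ≈ 1.2589e+8 + 81.774*I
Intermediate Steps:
O = 3*I*√743 (O = √(-6687) = 3*I*√743 ≈ 81.774*I)
(O + (-13714 + 4181)*(-10073 - 3133)) + 18*(-16 - 19) = (3*I*√743 + (-13714 + 4181)*(-10073 - 3133)) + 18*(-16 - 19) = (3*I*√743 - 9533*(-13206)) + 18*(-35) = (3*I*√743 + 125892798) - 630 = (125892798 + 3*I*√743) - 630 = 125892168 + 3*I*√743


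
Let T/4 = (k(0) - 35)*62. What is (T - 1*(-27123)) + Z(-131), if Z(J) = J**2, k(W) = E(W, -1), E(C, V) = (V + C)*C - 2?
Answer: 35108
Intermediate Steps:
E(C, V) = -2 + C*(C + V) (E(C, V) = (C + V)*C - 2 = C*(C + V) - 2 = -2 + C*(C + V))
k(W) = -2 + W**2 - W (k(W) = -2 + W**2 + W*(-1) = -2 + W**2 - W)
T = -9176 (T = 4*(((-2 + 0**2 - 1*0) - 35)*62) = 4*(((-2 + 0 + 0) - 35)*62) = 4*((-2 - 35)*62) = 4*(-37*62) = 4*(-2294) = -9176)
(T - 1*(-27123)) + Z(-131) = (-9176 - 1*(-27123)) + (-131)**2 = (-9176 + 27123) + 17161 = 17947 + 17161 = 35108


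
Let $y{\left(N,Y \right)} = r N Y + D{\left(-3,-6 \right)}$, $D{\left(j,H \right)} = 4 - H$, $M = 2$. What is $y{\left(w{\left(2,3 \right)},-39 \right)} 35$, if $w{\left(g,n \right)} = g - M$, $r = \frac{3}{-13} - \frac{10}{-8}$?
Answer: $350$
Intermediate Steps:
$r = \frac{53}{52}$ ($r = 3 \left(- \frac{1}{13}\right) - - \frac{5}{4} = - \frac{3}{13} + \frac{5}{4} = \frac{53}{52} \approx 1.0192$)
$w{\left(g,n \right)} = -2 + g$ ($w{\left(g,n \right)} = g - 2 = -2 + g$)
$y{\left(N,Y \right)} = 10 + \frac{53 N Y}{52}$ ($y{\left(N,Y \right)} = \frac{53 N}{52} Y + \left(4 - -6\right) = \frac{53 N Y}{52} + \left(4 + 6\right) = \frac{53 N Y}{52} + 10 = 10 + \frac{53 N Y}{52}$)
$y{\left(w{\left(2,3 \right)},-39 \right)} 35 = \left(10 + \frac{53}{52} \left(-2 + 2\right) \left(-39\right)\right) 35 = \left(10 + \frac{53}{52} \cdot 0 \left(-39\right)\right) 35 = \left(10 + 0\right) 35 = 10 \cdot 35 = 350$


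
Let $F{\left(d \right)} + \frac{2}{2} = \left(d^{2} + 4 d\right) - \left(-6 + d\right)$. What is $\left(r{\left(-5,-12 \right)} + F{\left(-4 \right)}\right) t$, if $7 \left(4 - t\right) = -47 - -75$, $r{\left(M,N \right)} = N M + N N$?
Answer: $0$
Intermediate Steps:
$F{\left(d \right)} = 5 + d^{2} + 3 d$ ($F{\left(d \right)} = -1 - \left(-6 - d^{2} - 3 d\right) = -1 + \left(6 + d^{2} + 3 d\right) = 5 + d^{2} + 3 d$)
$r{\left(M,N \right)} = N^{2} + M N$ ($r{\left(M,N \right)} = M N + N^{2} = N^{2} + M N$)
$t = 0$ ($t = 4 - \frac{-47 - -75}{7} = 4 - \frac{-47 + 75}{7} = 4 - 4 = 0$)
$\left(r{\left(-5,-12 \right)} + F{\left(-4 \right)}\right) t = \left(- 12 \left(-5 - 12\right) + \left(5 + \left(-4\right)^{2} + 3 \left(-4\right)\right)\right) 0 = \left(\left(-12\right) \left(-17\right) + \left(5 + 16 - 12\right)\right) 0 = \left(204 + 9\right) 0 = 213 \cdot 0 = 0$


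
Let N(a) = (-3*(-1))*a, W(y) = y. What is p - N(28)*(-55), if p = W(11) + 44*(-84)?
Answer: 935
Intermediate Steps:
N(a) = 3*a
p = -3685 (p = 11 + 44*(-84) = 11 - 3696 = -3685)
p - N(28)*(-55) = -3685 - 3*28*(-55) = -3685 - 84*(-55) = -3685 - 1*(-4620) = -3685 + 4620 = 935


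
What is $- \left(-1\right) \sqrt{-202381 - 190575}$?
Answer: $2 i \sqrt{98239} \approx 626.86 i$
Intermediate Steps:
$- \left(-1\right) \sqrt{-202381 - 190575} = - \left(-1\right) \sqrt{-392956} = - \left(-1\right) 2 i \sqrt{98239} = - \left(-2\right) i \sqrt{98239} = 2 i \sqrt{98239}$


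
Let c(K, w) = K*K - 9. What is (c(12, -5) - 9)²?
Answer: 15876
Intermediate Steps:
c(K, w) = -9 + K² (c(K, w) = K² - 9 = -9 + K²)
(c(12, -5) - 9)² = ((-9 + 12²) - 9)² = ((-9 + 144) - 9)² = (135 - 9)² = 126² = 15876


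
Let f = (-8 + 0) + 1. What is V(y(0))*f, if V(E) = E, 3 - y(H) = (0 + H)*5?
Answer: -21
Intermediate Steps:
y(H) = 3 - 5*H (y(H) = 3 - (0 + H)*5 = 3 - H*5 = 3 - 5*H)
f = -7 (f = -8 + 1 = -7)
V(y(0))*f = (3 - 5*0)*(-7) = (3 + 0)*(-7) = 3*(-7) = -21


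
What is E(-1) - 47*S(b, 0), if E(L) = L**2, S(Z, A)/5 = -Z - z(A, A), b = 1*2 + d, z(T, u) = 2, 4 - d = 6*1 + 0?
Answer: 471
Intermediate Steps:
d = -2 (d = 4 - (6*1 + 0) = 4 - (6 + 0) = 4 - 1*6 = 4 - 6 = -2)
b = 0 (b = 1*2 - 2 = 2 - 2 = 0)
S(Z, A) = -10 - 5*Z (S(Z, A) = 5*(-Z - 1*2) = 5*(-Z - 2) = 5*(-2 - Z) = -10 - 5*Z)
E(-1) - 47*S(b, 0) = (-1)**2 - 47*(-10 - 5*0) = 1 - 47*(-10 + 0) = 1 - 47*(-10) = 1 + 470 = 471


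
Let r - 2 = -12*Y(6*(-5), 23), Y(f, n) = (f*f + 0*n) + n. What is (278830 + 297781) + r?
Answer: 565537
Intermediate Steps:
Y(f, n) = n + f² (Y(f, n) = (f² + 0) + n = f² + n = n + f²)
r = -11074 (r = 2 - 12*(23 + (6*(-5))²) = 2 - 12*(23 + (-30)²) = 2 - 12*(23 + 900) = 2 - 12*923 = 2 - 11076 = -11074)
(278830 + 297781) + r = (278830 + 297781) - 11074 = 576611 - 11074 = 565537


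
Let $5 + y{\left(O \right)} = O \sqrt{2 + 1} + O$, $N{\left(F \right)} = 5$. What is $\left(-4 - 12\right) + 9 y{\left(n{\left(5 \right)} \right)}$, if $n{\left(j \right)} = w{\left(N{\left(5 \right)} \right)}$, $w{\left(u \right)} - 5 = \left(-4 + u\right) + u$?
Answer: $38 + 99 \sqrt{3} \approx 209.47$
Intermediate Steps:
$w{\left(u \right)} = 1 + 2 u$ ($w{\left(u \right)} = 5 + \left(\left(-4 + u\right) + u\right) = 5 + \left(-4 + 2 u\right) = 1 + 2 u$)
$n{\left(j \right)} = 11$ ($n{\left(j \right)} = 1 + 2 \cdot 5 = 1 + 10 = 11$)
$y{\left(O \right)} = -5 + O + O \sqrt{3}$ ($y{\left(O \right)} = -5 + \left(O \sqrt{2 + 1} + O\right) = -5 + \left(O \sqrt{3} + O\right) = -5 + \left(O + O \sqrt{3}\right) = -5 + O + O \sqrt{3}$)
$\left(-4 - 12\right) + 9 y{\left(n{\left(5 \right)} \right)} = \left(-4 - 12\right) + 9 \left(-5 + 11 + 11 \sqrt{3}\right) = \left(-4 - 12\right) + 9 \left(6 + 11 \sqrt{3}\right) = -16 + \left(54 + 99 \sqrt{3}\right) = 38 + 99 \sqrt{3}$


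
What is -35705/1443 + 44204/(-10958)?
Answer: -6149213/213681 ≈ -28.778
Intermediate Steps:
-35705/1443 + 44204/(-10958) = -35705*1/1443 + 44204*(-1/10958) = -965/39 - 22102/5479 = -6149213/213681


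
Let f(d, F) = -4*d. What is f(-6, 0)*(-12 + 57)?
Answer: 1080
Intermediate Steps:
f(-6, 0)*(-12 + 57) = (-4*(-6))*(-12 + 57) = 24*45 = 1080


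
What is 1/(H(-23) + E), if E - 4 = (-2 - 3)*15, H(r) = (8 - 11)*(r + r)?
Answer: 1/67 ≈ 0.014925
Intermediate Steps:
H(r) = -6*r
E = -71 (E = 4 + (-2 - 3)*15 = 4 - 5*15 = 4 - 75 = -71)
1/(H(-23) + E) = 1/(-6*(-23) - 71) = 1/(138 - 71) = 1/67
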